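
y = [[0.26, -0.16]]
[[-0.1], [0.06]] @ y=[[-0.03, 0.02], [0.02, -0.01]]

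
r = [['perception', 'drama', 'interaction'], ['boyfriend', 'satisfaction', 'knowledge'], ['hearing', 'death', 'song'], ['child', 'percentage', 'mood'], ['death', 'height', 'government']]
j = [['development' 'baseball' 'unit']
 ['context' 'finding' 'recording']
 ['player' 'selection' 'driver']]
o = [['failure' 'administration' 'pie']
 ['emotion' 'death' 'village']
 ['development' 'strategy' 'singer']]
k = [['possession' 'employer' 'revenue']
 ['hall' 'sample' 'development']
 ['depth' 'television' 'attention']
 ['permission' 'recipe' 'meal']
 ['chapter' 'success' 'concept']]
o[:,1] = ['administration', 'death', 'strategy']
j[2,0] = 'player'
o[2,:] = ['development', 'strategy', 'singer']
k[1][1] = 'sample'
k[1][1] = 'sample'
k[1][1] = 'sample'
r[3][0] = 'child'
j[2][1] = 'selection'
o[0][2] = 'pie'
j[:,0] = ['development', 'context', 'player']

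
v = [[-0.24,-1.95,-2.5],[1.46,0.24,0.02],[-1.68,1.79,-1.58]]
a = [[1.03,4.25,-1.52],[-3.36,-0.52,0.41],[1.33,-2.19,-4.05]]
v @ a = [[2.98,5.47,9.69], [0.72,6.04,-2.2], [-9.85,-4.61,9.69]]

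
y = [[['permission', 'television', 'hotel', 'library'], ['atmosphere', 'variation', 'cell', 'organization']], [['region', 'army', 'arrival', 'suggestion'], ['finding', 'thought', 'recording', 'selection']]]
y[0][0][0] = 'permission'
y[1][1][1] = 'thought'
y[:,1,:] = [['atmosphere', 'variation', 'cell', 'organization'], ['finding', 'thought', 'recording', 'selection']]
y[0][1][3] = 'organization'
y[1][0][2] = 'arrival'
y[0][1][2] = 'cell'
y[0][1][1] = 'variation'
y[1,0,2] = 'arrival'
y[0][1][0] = 'atmosphere'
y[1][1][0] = 'finding'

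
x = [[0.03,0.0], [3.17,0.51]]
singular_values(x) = [3.21, 0.0]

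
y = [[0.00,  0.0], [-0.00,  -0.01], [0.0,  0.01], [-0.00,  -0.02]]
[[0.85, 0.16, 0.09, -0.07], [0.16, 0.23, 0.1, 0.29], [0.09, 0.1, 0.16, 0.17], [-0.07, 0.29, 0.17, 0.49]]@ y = [[0.00,0.00], [0.00,-0.01], [0.00,-0.00], [0.0,-0.01]]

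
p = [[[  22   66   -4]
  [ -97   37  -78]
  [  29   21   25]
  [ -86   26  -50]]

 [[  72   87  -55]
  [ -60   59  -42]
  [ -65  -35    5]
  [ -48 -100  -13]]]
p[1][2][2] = 5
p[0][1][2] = -78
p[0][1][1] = 37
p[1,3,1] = -100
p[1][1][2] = -42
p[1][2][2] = 5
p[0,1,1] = 37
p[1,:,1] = [87, 59, -35, -100]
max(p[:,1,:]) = 59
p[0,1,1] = 37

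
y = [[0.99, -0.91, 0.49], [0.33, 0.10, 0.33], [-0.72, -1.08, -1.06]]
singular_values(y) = [1.76, 1.41, 0.0]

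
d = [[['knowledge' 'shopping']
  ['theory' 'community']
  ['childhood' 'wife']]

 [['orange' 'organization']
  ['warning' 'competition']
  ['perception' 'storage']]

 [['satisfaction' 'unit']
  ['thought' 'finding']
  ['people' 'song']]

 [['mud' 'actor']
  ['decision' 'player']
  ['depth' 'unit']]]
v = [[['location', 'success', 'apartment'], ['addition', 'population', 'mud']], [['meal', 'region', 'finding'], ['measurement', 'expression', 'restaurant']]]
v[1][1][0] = 'measurement'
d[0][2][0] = 'childhood'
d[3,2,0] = 'depth'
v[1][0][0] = 'meal'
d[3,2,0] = 'depth'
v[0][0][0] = 'location'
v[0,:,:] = [['location', 'success', 'apartment'], ['addition', 'population', 'mud']]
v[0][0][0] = 'location'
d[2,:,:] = [['satisfaction', 'unit'], ['thought', 'finding'], ['people', 'song']]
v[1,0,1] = 'region'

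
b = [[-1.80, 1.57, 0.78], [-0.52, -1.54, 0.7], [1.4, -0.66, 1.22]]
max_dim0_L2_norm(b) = 2.34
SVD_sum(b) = [[-1.65, 1.62, -0.17],[0.54, -0.53, 0.05],[1.1, -1.08, 0.11]] + [[-0.40, -0.35, 0.6], [-0.73, -0.63, 1.09], [-0.25, -0.22, 0.38]] + [[0.26,0.3,0.34], [-0.33,-0.38,-0.44], [0.55,0.64,0.73]]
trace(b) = -2.12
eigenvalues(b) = [(1.55+0j), (-1.83+1.09j), (-1.83-1.09j)]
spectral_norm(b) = 2.89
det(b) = 7.03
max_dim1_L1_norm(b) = 4.15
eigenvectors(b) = [[-0.30+0.00j, (-0.77+0j), -0.77-0.00j], [(-0.16+0j), (-0.14-0.53j), (-0.14+0.53j)], [(-0.94+0j), (0.32-0j), (0.32+0j)]]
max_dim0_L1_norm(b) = 3.77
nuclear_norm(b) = 6.03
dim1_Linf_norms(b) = [1.8, 1.54, 1.4]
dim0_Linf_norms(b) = [1.8, 1.57, 1.22]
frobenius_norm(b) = 3.65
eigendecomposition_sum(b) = [[0.18+0.00j, -0.00+0.00j, (0.43+0j)], [0.10+0.00j, (-0+0j), (0.24+0j)], [(0.57+0j), (-0+0j), (1.37+0j)]] + [[(-0.99+0.18j), 0.79+1.32j, (0.18-0.29j)],[(-0.31-0.65j), -0.77+0.79j, 0.23+0.07j],[(0.41-0.08j), -0.33-0.55j, -0.07+0.12j]] + [[(-0.99-0.18j), 0.79-1.32j, (0.18+0.29j)], [-0.31+0.65j, -0.77-0.79j, 0.23-0.07j], [(0.41+0.08j), (-0.33+0.55j), (-0.07-0.12j)]]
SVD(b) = [[-0.80,-0.46,0.37], [0.26,-0.84,-0.48], [0.54,-0.29,0.79]] @ diag([2.890013014686197, 1.7340489963447823, 1.403637721500834]) @ [[0.71, -0.7, 0.07], [0.50, 0.43, -0.75], [0.49, 0.57, 0.66]]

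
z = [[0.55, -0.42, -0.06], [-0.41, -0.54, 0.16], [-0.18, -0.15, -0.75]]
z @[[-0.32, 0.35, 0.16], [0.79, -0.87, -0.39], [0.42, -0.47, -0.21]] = [[-0.53, 0.59, 0.26], [-0.23, 0.25, 0.11], [-0.38, 0.42, 0.19]]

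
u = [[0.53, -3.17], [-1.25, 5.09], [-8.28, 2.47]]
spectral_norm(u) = 9.38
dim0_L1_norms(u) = [10.06, 10.73]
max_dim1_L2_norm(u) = 8.64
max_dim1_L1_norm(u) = 10.75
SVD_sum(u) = [[1.8, -1.12], [-3.18, 1.97], [-7.09, 4.39]] + [[-1.27, -2.05], [1.93, 3.12], [-1.19, -1.92]]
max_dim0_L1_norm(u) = 10.73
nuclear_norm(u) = 14.32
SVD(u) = [[-0.23, 0.49], [0.40, -0.74], [0.89, 0.46]] @ diag([9.383698469429769, 4.940233095191096]) @ [[-0.85, 0.53], [-0.53, -0.85]]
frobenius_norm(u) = 10.60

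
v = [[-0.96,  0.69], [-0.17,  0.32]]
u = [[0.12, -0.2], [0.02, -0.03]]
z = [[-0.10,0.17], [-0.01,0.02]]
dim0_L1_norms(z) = [0.11, 0.19]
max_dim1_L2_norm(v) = 1.18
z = v @ u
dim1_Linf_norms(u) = [0.2, 0.03]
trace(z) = -0.08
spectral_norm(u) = 0.24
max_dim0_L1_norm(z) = 0.19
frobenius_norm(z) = 0.20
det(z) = -0.00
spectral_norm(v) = 1.23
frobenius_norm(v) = 1.24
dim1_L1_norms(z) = [0.27, 0.03]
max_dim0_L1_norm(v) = 1.13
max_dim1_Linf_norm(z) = 0.17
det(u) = 0.00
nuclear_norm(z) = 0.20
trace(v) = -0.64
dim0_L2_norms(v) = [0.97, 0.76]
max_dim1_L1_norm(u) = 0.32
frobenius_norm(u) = 0.24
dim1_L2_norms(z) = [0.2, 0.02]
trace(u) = 0.09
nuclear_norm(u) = 0.24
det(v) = -0.19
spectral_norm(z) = 0.20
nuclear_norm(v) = 1.38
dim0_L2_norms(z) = [0.1, 0.17]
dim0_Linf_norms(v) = [0.96, 0.69]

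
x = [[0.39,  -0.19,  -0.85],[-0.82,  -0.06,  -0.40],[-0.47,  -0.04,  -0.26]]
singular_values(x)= [1.07, 0.95, 0.0]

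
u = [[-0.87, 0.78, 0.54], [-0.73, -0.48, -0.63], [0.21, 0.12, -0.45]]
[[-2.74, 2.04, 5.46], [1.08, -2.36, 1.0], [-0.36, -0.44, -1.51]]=u @[[0.44, 0.47, -3.89], [-3.14, 1.95, 1.34], [0.17, 1.71, 1.9]]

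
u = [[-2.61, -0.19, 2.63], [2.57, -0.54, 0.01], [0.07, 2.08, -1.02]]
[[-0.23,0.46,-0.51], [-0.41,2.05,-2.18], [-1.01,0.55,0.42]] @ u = [[1.75, -1.27, -0.08], [6.19, -5.56, 1.17], [4.08, 0.77, -3.08]]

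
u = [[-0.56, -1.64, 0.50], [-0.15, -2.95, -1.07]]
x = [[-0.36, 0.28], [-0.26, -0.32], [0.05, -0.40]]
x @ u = [[0.16,-0.24,-0.48], [0.19,1.37,0.21], [0.03,1.10,0.45]]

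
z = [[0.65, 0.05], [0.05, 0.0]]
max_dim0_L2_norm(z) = 0.65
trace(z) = 0.65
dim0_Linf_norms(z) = [0.65, 0.05]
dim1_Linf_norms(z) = [0.65, 0.05]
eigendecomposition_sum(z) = [[0.65, 0.05], [0.05, 0.0]] + [[-0.0, 0.00], [0.00, -0.00]]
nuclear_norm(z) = 0.66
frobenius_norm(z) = 0.65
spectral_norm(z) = 0.65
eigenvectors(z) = [[1.00, -0.08], [0.08, 1.0]]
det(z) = -0.00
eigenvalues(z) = [0.65, -0.0]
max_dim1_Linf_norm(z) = 0.65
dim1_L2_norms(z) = [0.65, 0.05]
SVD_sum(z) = [[0.65, 0.05], [0.05, 0.00]] + [[-0.0, 0.00], [0.00, -0.0]]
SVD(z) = [[-1.0, -0.08], [-0.08, 1.00]] @ diag([0.6538236609491477, 0.0038236609491476355]) @ [[-1.00, -0.08], [0.08, -1.00]]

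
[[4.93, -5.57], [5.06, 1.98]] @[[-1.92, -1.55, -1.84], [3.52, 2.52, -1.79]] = [[-29.07, -21.68, 0.9],  [-2.75, -2.85, -12.85]]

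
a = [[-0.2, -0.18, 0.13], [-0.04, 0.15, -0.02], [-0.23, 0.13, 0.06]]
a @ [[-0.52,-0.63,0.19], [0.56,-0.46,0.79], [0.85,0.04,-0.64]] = [[0.11, 0.21, -0.26],[0.09, -0.04, 0.12],[0.24, 0.09, 0.02]]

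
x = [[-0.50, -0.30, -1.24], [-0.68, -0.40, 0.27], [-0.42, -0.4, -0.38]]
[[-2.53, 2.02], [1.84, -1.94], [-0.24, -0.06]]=x @ [[-1.23, 1.26],[-0.68, 1.1],[2.7, -2.4]]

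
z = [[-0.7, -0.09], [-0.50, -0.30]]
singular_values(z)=[0.9, 0.18]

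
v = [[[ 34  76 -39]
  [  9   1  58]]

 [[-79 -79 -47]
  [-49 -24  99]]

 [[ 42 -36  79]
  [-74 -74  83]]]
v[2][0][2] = 79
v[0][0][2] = -39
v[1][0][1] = -79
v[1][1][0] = -49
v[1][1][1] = -24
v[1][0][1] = -79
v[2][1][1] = -74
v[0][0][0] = 34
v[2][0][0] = 42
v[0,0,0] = 34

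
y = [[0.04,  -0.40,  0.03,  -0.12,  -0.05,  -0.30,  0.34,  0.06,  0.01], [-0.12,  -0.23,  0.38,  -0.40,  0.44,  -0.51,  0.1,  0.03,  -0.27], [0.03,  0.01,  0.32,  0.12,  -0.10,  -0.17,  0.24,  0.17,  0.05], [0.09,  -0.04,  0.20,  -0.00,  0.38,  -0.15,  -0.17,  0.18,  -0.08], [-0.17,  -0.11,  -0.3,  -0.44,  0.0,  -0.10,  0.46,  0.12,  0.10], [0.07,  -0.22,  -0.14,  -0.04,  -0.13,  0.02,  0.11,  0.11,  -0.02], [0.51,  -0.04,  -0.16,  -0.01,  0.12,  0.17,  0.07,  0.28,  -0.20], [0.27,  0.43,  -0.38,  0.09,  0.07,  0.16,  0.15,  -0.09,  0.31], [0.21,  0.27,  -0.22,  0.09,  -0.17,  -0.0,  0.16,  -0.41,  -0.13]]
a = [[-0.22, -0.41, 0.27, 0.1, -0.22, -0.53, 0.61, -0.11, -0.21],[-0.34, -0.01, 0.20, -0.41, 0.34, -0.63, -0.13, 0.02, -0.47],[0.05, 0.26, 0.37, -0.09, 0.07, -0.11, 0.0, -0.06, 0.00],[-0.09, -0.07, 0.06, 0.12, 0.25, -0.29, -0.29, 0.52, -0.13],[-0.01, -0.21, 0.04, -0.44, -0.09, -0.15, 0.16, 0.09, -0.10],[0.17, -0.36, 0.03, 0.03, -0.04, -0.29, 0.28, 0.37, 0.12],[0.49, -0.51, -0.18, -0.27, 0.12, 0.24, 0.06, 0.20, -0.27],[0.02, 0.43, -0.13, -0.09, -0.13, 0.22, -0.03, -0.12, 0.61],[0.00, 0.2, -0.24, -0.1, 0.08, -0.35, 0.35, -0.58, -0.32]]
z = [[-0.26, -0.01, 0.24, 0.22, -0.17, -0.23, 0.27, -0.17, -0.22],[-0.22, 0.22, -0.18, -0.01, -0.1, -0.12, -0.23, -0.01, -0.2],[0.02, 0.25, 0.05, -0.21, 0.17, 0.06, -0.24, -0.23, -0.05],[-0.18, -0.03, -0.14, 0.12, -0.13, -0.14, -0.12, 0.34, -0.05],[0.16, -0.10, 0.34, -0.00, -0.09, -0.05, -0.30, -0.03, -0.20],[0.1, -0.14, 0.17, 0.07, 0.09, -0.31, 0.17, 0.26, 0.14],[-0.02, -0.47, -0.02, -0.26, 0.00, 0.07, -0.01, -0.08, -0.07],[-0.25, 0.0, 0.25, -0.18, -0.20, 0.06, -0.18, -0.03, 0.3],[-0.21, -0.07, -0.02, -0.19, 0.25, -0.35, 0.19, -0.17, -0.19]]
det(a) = -0.00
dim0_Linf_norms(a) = [0.49, 0.51, 0.37, 0.44, 0.34, 0.63, 0.61, 0.58, 0.61]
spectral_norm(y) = 1.28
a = z + y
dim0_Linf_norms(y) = [0.51, 0.43, 0.38, 0.44, 0.44, 0.51, 0.46, 0.41, 0.31]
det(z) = 0.00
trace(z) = -0.50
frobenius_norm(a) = 2.44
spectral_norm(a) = 1.49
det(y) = -0.00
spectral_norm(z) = 0.80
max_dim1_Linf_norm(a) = 0.63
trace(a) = -0.50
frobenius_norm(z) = 1.65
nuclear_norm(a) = 6.01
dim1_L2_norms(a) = [1.03, 1.04, 0.49, 0.74, 0.56, 0.69, 0.89, 0.81, 0.89]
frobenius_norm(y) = 1.99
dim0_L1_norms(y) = [1.51, 1.75, 2.13, 1.31, 1.46, 1.58, 1.8, 1.45, 1.17]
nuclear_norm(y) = 4.86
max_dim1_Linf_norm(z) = 0.47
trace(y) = 0.00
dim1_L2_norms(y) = [0.62, 0.95, 0.5, 0.53, 0.76, 0.34, 0.67, 0.75, 0.64]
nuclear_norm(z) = 4.35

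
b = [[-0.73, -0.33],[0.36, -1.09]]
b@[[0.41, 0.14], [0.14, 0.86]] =[[-0.35, -0.39],[-0.01, -0.89]]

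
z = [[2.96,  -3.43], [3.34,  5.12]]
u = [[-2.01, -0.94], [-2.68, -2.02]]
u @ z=[[-9.09, 2.08], [-14.68, -1.15]]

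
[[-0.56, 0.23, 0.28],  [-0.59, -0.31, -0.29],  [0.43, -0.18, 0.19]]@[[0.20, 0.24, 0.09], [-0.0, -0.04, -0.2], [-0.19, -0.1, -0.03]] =[[-0.17, -0.17, -0.10], [-0.06, -0.1, 0.02], [0.05, 0.09, 0.07]]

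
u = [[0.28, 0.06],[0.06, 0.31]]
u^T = [[0.28, 0.06], [0.06, 0.31]]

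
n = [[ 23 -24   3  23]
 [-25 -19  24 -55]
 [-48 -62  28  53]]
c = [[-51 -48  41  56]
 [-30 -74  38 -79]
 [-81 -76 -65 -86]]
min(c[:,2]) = -65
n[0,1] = -24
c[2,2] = -65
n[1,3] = -55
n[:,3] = [23, -55, 53]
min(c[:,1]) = -76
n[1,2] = 24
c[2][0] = -81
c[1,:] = [-30, -74, 38, -79]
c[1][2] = 38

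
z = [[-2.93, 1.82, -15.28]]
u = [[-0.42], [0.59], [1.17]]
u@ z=[[1.23, -0.76, 6.42],[-1.73, 1.07, -9.02],[-3.43, 2.13, -17.88]]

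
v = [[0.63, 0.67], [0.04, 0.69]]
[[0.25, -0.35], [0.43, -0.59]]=v @ [[-0.28, 0.38], [0.64, -0.88]]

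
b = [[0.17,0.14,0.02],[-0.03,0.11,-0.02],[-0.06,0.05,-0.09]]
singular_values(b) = [0.23, 0.15, 0.05]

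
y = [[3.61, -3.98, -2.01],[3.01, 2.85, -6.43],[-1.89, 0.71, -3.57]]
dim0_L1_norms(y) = [8.51, 7.54, 12.01]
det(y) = -126.51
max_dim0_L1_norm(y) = 12.01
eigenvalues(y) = [(3.56+4.16j), (3.56-4.16j), (-4.22+0j)]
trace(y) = 2.89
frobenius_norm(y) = 10.40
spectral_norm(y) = 8.32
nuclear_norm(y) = 16.65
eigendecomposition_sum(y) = [[(2.05+1.42j), (-1.96+1.62j), (0.07-1.91j)], [(1.78-1.99j), 1.46+2.29j, (-2.01-0.33j)], [(-0.52-0.27j), 0.41-0.44j, 0.04+0.45j]] + [[2.05-1.42j, -1.96-1.62j, 0.07+1.91j], [(1.78+1.99j), 1.46-2.29j, -2.01+0.33j], [(-0.52+0.27j), 0.41+0.44j, 0.04-0.45j]] + [[(-0.5+0j),-0.06+0.00j,(-2.16-0j)], [(-0.55+0j),(-0.07+0j),-2.40-0.00j], [-0.84+0.00j,-0.11+0.00j,-3.65-0.00j]]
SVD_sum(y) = [[0.91, 0.48, -2.16], [2.85, 1.5, -6.8], [1.0, 0.53, -2.4]] + [[3.22,-4.01,0.47], [-0.57,0.71,-0.08], [-1.28,1.59,-0.19]] + [[-0.51,-0.45,-0.31], [0.73,0.64,0.45], [-1.62,-1.41,-0.99]]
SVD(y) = [[-0.29, 0.92, 0.28], [-0.9, -0.16, -0.4], [-0.32, -0.36, 0.88]] @ diag([8.324093304098891, 5.628490187685572, 2.7001423799094666]) @ [[-0.38,-0.2,0.90], [0.62,-0.78,0.09], [-0.68,-0.6,-0.42]]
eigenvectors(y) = [[-0.08-0.67j, (-0.08+0.67j), 0.44+0.00j], [(-0.72+0j), -0.72-0.00j, (0.49+0j)], [(0.04+0.15j), 0.04-0.15j, 0.75+0.00j]]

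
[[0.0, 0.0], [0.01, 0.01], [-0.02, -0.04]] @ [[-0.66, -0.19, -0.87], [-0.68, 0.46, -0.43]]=[[0.00, 0.00, 0.00], [-0.01, 0.0, -0.01], [0.04, -0.01, 0.03]]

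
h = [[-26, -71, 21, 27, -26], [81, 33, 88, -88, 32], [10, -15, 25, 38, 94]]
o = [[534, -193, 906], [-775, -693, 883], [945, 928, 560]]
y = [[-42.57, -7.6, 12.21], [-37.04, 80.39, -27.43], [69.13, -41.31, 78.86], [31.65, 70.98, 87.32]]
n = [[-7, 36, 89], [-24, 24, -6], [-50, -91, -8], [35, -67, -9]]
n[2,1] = -91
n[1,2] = -6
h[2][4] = 94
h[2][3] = 38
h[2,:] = [10, -15, 25, 38, 94]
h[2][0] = 10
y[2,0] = 69.13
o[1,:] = [-775, -693, 883]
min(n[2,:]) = -91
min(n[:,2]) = -9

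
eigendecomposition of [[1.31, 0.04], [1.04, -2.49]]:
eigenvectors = [[0.96, -0.01], [0.26, 1.00]]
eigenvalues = [1.32, -2.5]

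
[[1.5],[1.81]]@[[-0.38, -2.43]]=[[-0.57, -3.65], [-0.69, -4.40]]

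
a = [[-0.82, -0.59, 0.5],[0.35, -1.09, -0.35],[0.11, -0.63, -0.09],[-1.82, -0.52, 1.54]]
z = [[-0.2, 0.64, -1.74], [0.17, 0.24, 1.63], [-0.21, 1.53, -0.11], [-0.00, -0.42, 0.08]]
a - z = [[-0.62,-1.23,2.24], [0.18,-1.33,-1.98], [0.32,-2.16,0.02], [-1.82,-0.1,1.46]]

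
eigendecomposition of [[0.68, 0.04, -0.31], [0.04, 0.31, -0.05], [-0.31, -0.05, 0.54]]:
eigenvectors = [[-0.78, -0.48, -0.41], [-0.10, -0.55, 0.83], [0.62, -0.68, -0.38]]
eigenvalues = [0.93, 0.28, 0.31]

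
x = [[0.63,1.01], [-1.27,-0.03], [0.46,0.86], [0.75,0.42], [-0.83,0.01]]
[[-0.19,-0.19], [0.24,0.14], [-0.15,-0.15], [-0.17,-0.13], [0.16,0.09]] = x@[[-0.19, -0.11], [-0.07, -0.12]]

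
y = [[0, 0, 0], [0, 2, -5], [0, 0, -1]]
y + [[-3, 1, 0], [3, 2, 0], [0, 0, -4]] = [[-3, 1, 0], [3, 4, -5], [0, 0, -5]]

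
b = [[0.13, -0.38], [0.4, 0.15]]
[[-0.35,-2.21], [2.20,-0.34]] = b @ [[4.57, -2.69], [2.48, 4.89]]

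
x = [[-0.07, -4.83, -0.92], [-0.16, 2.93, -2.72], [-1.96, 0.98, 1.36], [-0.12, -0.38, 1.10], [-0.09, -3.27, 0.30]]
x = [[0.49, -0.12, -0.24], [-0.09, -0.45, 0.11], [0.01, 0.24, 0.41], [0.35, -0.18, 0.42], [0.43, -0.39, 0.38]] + [[-0.56, -4.71, -0.68],[-0.07, 3.38, -2.83],[-1.97, 0.74, 0.95],[-0.47, -0.2, 0.68],[-0.52, -2.88, -0.08]]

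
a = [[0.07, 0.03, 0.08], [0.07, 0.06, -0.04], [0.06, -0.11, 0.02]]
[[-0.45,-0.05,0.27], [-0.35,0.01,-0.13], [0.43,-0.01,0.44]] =a @ [[-1.72, -0.12, 1.80], [-5.2, -0.03, -2.51], [-2.15, -0.48, 2.75]]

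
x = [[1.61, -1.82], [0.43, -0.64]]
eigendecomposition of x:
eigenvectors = [[0.97, 0.71], [0.23, 0.71]]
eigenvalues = [1.18, -0.21]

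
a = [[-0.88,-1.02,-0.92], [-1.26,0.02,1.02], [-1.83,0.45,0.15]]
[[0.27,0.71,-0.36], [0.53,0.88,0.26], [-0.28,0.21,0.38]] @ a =[[-0.47,-0.42,0.42], [-2.05,-0.41,0.45], [-0.71,0.46,0.53]]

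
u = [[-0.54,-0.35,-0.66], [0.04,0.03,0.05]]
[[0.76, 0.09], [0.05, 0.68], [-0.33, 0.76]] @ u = [[-0.41, -0.26, -0.50], [0.0, 0.0, 0.0], [0.21, 0.14, 0.26]]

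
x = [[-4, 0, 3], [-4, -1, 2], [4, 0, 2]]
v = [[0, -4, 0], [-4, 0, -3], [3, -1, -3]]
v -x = [[4, -4, -3], [0, 1, -5], [-1, -1, -5]]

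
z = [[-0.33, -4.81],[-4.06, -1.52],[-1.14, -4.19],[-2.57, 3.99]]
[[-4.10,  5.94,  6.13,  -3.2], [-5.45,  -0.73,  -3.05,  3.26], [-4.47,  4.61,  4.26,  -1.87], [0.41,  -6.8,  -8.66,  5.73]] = z@[[1.05, 0.66, 1.26, -1.08],[0.78, -1.28, -1.36, 0.74]]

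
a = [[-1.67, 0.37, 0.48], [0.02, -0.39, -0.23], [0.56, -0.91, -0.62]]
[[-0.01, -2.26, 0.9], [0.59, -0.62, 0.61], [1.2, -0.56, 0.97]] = a@[[-0.5, 1.66, -1.06], [-0.90, 1.92, -1.03], [-1.07, -0.41, -1.01]]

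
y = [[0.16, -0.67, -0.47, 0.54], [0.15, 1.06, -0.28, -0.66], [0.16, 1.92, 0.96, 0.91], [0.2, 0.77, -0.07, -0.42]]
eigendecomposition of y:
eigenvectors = [[(-0.25+0.19j), (-0.25-0.19j), (-0.71+0j), (0.98+0j)],[(-0.04+0.33j), -0.04-0.33j, (0.19+0j), (-0.12+0j)],[(0.87+0j), 0.87-0.00j, -0.50+0.00j, (-0.1+0j)],[0.04+0.20j, (0.04-0.2j), (0.45+0j), (0.14+0j)]]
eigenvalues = [(0.86+0.96j), (0.86-0.96j), (-0.34+0j), (0.37+0j)]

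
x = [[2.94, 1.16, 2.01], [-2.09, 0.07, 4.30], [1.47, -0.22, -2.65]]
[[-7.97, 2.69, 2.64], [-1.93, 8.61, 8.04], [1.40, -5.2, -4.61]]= x@ [[-1.13, -0.13, 0.21], [-2.34, -0.73, -1.72], [-0.96, 1.95, 2.00]]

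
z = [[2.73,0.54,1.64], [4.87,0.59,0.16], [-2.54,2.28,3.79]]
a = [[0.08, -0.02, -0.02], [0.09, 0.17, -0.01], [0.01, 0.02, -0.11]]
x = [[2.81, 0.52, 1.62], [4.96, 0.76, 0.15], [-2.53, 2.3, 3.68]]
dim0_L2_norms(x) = [6.24, 2.48, 4.02]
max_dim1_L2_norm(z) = 5.1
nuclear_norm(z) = 11.40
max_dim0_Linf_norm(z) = 4.87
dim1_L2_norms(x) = [3.28, 5.02, 5.02]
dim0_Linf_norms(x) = [4.96, 2.3, 3.68]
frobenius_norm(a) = 0.24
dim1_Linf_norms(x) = [2.81, 4.96, 3.68]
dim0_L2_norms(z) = [6.13, 2.42, 4.13]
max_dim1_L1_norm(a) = 0.27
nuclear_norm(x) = 11.54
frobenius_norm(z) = 7.78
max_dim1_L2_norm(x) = 5.02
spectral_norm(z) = 6.24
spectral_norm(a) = 0.20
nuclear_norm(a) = 0.38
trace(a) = 0.14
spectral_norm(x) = 6.30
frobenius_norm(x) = 7.82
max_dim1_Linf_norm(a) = 0.17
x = a + z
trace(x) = 7.25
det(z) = 15.59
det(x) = 18.80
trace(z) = 7.11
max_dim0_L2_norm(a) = 0.17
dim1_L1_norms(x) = [4.95, 5.87, 8.51]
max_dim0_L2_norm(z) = 6.13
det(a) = -0.00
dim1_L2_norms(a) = [0.08, 0.19, 0.11]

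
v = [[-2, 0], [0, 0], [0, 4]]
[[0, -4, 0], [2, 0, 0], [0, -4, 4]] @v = [[0, 0], [-4, 0], [0, 16]]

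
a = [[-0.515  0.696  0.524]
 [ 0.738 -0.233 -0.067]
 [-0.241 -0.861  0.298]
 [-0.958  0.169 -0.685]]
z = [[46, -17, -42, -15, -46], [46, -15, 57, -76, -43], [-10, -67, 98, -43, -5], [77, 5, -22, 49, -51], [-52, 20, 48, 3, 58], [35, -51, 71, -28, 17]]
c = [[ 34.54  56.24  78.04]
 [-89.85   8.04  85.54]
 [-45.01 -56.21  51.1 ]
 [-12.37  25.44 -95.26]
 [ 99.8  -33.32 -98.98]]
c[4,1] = -33.32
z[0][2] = -42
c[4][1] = -33.32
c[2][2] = 51.1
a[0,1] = 0.696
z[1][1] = -15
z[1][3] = -76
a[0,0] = -0.515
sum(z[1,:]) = -31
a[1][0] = 0.738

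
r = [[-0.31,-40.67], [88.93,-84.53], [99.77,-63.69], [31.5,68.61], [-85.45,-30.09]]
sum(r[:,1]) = -150.36999999999998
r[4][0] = -85.45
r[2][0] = 99.77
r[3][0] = 31.5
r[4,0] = -85.45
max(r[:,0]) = 99.77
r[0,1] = -40.67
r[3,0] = 31.5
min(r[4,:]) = -85.45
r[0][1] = -40.67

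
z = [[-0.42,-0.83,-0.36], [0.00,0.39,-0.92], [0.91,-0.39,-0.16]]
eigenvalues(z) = [(-0.59+0.8j), (-0.59-0.8j), (1+0j)]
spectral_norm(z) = 1.00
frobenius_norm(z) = 1.73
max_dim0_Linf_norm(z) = 0.92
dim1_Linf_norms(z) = [0.83, 0.92, 0.91]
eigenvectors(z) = [[0.67+0.00j, (0.67-0j), (0.33+0j)], [0.20-0.39j, (0.2+0.39j), (-0.79+0j)], [(-0.13-0.59j), (-0.13+0.59j), 0.52+0.00j]]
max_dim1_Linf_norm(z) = 0.92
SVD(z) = [[-0.33, 0.57, -0.75],[-0.55, 0.53, 0.64],[0.77, 0.63, 0.14]] @ diag([1.0048475755460469, 1.000417110365586, 0.9943072740390686]) @ [[0.83, -0.24, 0.50],[0.33, -0.51, -0.79],[0.45, 0.82, -0.35]]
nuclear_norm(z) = 3.00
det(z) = 1.00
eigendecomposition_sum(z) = [[-0.26+0.36j,  (-0.29-0.05j),  (-0.27-0.3j)],[0.13+0.26j,  -0.11+0.15j,  (-0.26+0.07j)],[(0.37+0.16j),  (0.01+0.26j),  (-0.22+0.29j)]] + [[(-0.26-0.36j),(-0.29+0.05j),-0.27+0.30j],  [0.13-0.26j,-0.11-0.15j,-0.26-0.07j],  [(0.37-0.16j),0.01-0.26j,-0.22-0.29j]] + [[(0.11-0j), (-0.26+0j), (0.17+0j)], [-0.26+0.00j, (0.62-0j), (-0.41-0j)], [(0.17-0j), (-0.41+0j), (0.27+0j)]]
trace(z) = -0.19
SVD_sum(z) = [[-0.27, 0.08, -0.16], [-0.46, 0.13, -0.28], [0.64, -0.19, 0.39]] + [[0.19, -0.29, -0.45], [0.17, -0.27, -0.42], [0.21, -0.32, -0.50]] + [[-0.34,-0.61,0.26],[0.29,0.53,-0.22],[0.06,0.12,-0.05]]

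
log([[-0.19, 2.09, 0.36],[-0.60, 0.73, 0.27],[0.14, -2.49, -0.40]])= [[-1.51, 2.77, -0.68], [0.02, 0.92, 0.94], [-4.99, -2.36, -4.49]]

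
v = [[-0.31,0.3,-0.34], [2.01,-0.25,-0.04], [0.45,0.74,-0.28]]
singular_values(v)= [2.09, 0.91, 0.22]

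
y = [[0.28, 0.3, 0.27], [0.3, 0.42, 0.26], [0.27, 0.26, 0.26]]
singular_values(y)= [0.88, 0.08, 0.0]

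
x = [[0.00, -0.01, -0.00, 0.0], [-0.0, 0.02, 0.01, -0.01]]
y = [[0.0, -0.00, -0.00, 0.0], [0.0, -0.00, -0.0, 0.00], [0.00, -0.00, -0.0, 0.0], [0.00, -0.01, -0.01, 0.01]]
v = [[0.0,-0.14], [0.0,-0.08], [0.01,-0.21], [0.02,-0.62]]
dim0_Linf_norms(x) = [0.0, 0.02, 0.01, 0.01]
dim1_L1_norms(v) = [0.14, 0.08, 0.22, 0.64]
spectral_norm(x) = 0.03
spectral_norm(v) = 0.67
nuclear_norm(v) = 0.68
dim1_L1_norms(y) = [0.0, 0.0, 0.0, 0.03]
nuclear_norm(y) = 0.02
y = v @ x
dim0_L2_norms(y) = [0.0, 0.01, 0.01, 0.01]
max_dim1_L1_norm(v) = 0.64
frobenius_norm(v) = 0.67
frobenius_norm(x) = 0.03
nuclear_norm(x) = 0.03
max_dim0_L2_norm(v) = 0.67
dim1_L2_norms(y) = [0.0, 0.0, 0.0, 0.02]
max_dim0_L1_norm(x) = 0.03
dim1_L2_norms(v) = [0.14, 0.08, 0.21, 0.62]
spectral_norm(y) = 0.02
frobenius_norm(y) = 0.02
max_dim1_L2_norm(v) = 0.62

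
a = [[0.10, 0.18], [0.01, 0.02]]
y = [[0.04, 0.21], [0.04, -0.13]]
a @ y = [[0.01,-0.00], [0.0,-0.00]]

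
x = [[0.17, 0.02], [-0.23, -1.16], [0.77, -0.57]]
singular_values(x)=[1.3, 0.8]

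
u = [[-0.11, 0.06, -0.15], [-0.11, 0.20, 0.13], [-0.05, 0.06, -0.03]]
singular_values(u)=[0.27, 0.2, 0.01]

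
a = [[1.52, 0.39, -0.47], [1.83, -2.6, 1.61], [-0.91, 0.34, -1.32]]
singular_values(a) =[3.83, 1.61, 0.9]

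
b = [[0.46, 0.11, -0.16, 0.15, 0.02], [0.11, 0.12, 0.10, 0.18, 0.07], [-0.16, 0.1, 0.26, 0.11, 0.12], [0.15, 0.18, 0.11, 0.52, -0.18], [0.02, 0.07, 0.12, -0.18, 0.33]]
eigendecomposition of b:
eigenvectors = [[0.5, 0.62, 0.42, -0.43, 0.07], [0.28, -0.18, 0.33, 0.25, -0.84], [0.0, -0.67, 0.27, -0.69, 0.04], [0.78, -0.36, -0.12, 0.33, 0.38], [-0.26, -0.08, 0.79, 0.41, 0.36]]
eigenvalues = [0.74, 0.51, 0.44, 0.0, -0.01]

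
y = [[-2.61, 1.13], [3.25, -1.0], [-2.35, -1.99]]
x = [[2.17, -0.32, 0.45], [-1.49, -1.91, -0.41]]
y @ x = [[-7.35, -1.32, -1.64], [8.54, 0.87, 1.87], [-2.13, 4.55, -0.24]]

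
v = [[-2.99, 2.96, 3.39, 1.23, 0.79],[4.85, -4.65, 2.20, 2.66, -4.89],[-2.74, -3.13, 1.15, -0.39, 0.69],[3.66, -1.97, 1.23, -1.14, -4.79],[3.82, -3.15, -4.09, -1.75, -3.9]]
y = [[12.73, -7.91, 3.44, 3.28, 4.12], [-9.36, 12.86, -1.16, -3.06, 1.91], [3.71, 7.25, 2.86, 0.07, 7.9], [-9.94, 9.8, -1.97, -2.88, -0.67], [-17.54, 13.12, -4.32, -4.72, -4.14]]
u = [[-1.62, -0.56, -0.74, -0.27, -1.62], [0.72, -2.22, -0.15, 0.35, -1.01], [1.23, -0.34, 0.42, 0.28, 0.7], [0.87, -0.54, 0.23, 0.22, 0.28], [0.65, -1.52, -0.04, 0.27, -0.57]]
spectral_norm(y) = 35.07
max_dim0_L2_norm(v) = 8.24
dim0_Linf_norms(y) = [17.54, 13.12, 4.32, 4.72, 7.9]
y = v @ u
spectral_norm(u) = 3.27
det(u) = 0.00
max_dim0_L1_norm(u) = 5.18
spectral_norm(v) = 12.75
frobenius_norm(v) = 15.30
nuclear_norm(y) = 48.67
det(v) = -1070.54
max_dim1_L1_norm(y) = 43.84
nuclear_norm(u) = 6.25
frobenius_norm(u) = 4.42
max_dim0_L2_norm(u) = 2.82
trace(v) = -11.53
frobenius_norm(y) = 37.60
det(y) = -0.00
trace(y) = 21.43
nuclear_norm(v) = 27.54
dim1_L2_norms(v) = [5.6, 9.0, 4.39, 6.56, 7.71]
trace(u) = -3.77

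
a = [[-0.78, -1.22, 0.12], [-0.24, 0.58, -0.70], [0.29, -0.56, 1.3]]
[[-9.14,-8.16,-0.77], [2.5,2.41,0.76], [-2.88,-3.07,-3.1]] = a@ [[4.24, 4.04, 3.71],  [4.67, 3.95, -2.15],  [-1.15, -1.56, -4.14]]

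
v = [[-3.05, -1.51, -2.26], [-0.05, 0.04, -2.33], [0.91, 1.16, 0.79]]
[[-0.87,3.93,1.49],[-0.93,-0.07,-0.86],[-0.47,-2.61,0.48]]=v@[[0.55, -0.29, -1.41],[-1.09, -2.02, 1.23],[0.37, -0.0, 0.42]]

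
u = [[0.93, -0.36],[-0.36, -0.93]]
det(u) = -0.99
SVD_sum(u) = [[0.93, 0.0], [-0.36, 0.00]] + [[0.0,-0.36], [0.0,-0.93]]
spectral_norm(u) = 1.00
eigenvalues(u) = [1.0, -1.0]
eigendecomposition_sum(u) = [[0.96, -0.18], [-0.18, 0.03]] + [[-0.03,  -0.18], [-0.18,  -0.96]]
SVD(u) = [[-0.93, 0.36],[0.36, 0.93]] @ diag([0.9972462083156797, 0.9972462083156797]) @ [[-1.0, -0.00], [-0.0, -1.0]]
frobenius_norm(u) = 1.41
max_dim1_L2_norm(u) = 1.0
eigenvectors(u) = [[0.98, 0.18], [-0.18, 0.98]]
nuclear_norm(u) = 1.99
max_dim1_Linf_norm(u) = 0.93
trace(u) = 0.00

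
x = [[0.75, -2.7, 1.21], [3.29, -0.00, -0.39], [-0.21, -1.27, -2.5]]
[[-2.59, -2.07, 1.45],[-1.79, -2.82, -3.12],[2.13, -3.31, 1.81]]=x @ [[-0.66, -0.75, -0.97],[0.34, 0.96, -0.89],[-0.97, 0.90, -0.19]]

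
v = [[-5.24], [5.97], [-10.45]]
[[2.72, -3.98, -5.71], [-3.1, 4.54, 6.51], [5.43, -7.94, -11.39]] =v @ [[-0.52,0.76,1.09]]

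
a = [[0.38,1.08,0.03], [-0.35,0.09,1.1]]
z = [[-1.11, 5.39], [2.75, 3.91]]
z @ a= [[-2.31, -0.71, 5.90],[-0.32, 3.32, 4.38]]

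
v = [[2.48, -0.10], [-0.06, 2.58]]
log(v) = [[0.91,-0.04], [-0.02,0.95]]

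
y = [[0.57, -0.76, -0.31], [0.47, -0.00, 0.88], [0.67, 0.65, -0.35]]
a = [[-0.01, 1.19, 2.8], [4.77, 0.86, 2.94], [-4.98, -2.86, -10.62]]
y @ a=[[-2.09, 0.91, 2.65], [-4.39, -1.96, -8.03], [4.84, 2.36, 7.5]]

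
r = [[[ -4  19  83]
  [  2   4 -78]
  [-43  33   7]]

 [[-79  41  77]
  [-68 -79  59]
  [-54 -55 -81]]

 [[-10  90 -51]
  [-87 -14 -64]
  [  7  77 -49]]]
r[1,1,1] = -79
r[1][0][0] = -79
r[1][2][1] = -55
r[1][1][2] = 59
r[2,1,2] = -64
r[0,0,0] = -4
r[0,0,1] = 19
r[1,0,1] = 41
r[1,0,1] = 41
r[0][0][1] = 19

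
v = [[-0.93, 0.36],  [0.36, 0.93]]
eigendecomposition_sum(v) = [[-0.96, 0.18], [0.18, -0.03]] + [[0.03,0.18], [0.18,0.96]]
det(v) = -0.99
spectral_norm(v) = 1.00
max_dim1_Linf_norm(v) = 0.93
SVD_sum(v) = [[-0.93, 0.0], [0.36, 0.00]] + [[0.00, 0.36], [0.00, 0.93]]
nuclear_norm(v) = 1.99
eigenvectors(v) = [[-0.98, -0.18],[0.18, -0.98]]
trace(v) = 0.00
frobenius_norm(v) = 1.41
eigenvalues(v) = [-1.0, 1.0]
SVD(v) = [[-0.93, 0.36], [0.36, 0.93]] @ diag([0.9972462083156797, 0.9972462083156797]) @ [[1.00, 0.0], [0.00, 1.00]]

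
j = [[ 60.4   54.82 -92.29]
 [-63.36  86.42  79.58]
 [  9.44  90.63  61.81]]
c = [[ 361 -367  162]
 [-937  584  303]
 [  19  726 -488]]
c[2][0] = 19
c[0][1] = -367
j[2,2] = 61.81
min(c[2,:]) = -488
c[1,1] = 584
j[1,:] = [-63.36, 86.42, 79.58]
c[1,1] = 584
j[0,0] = 60.4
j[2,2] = 61.81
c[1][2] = 303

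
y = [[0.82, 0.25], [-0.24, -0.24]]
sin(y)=[[0.74,0.23], [-0.22,-0.23]]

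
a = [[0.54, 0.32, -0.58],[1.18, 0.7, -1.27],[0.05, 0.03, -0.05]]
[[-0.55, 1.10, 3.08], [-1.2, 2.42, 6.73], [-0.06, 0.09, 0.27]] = a@[[-2.30, -0.29, 0.78], [-0.87, 0.28, 1.19], [-1.67, -2.02, -3.92]]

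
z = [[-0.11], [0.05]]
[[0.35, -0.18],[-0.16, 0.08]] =z@ [[-3.21, 1.66]]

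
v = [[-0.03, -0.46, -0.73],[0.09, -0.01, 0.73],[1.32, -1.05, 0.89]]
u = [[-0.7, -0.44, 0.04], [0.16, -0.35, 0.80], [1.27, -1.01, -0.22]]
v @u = [[-0.98,0.91,-0.21], [0.86,-0.77,-0.16], [0.04,-1.11,-0.98]]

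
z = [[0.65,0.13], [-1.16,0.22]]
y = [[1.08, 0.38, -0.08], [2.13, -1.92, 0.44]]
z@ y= [[0.98, -0.00, 0.01], [-0.78, -0.86, 0.19]]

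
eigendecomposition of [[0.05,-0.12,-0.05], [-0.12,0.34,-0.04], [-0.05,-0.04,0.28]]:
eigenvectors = [[0.92, 0.26, 0.3], [0.34, -0.13, -0.93], [0.21, -0.96, 0.21]]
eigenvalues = [-0.01, 0.29, 0.39]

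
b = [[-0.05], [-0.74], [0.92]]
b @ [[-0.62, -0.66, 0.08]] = [[0.03, 0.03, -0.00], [0.46, 0.49, -0.06], [-0.57, -0.61, 0.07]]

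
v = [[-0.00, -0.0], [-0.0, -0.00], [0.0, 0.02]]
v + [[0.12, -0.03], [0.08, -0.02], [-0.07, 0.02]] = [[0.12,  -0.03], [0.08,  -0.02], [-0.07,  0.04]]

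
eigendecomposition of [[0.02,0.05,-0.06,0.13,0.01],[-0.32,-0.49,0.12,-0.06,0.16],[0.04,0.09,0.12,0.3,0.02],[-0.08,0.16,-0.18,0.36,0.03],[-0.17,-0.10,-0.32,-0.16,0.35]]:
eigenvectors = [[(0.05+0j),(-0.08+0.1j),(-0.08-0.1j),(0.03+0j),0.61+0.00j], [-0.97+0.00j,-0.10+0.04j,(-0.1-0.04j),-0.29+0.00j,-0.55+0.00j], [0.04+0.00j,(0.03+0.44j),(0.03-0.44j),(-0.37+0j),(-0.47+0j)], [0.21+0.00j,-0.25+0.23j,-0.25-0.23j,0.05+0.00j,0.20+0.00j], [-0.05+0.00j,(-0.81+0j),(-0.81-0j),(-0.88+0j),-0.25+0.00j]]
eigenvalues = [(-0.46+0j), (0.28+0.25j), (0.28-0.25j), (0.2+0j), (0.06+0j)]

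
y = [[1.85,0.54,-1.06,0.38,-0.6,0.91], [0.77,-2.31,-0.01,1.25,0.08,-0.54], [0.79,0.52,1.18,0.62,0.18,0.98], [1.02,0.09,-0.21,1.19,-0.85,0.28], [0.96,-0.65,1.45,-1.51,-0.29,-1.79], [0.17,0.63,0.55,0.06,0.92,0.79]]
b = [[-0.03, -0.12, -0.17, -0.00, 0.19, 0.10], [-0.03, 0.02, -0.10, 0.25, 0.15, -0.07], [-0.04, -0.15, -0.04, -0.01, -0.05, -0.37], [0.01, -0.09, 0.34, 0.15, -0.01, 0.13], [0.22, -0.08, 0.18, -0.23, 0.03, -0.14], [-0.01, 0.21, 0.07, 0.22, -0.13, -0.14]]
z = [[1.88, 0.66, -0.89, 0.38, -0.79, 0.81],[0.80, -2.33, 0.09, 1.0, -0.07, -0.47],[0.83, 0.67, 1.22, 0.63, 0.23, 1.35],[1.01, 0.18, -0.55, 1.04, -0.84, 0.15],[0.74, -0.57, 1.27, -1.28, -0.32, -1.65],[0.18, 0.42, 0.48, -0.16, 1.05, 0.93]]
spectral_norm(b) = 0.50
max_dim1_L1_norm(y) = 6.65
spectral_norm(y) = 3.46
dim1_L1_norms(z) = [5.41, 4.76, 4.93, 3.77, 5.83, 3.22]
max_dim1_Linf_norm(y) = 2.31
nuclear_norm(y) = 12.15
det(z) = -11.61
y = b + z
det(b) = 0.00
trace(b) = -0.01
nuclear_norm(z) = 11.93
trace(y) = 2.41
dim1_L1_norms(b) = [0.61, 0.62, 0.66, 0.73, 0.88, 0.78]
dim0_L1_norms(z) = [5.44, 4.83, 4.5, 4.49, 3.3, 5.36]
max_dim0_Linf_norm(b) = 0.37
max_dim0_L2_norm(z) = 2.62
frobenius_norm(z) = 5.56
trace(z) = 2.42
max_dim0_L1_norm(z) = 5.44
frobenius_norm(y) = 5.67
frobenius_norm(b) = 0.90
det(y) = -12.29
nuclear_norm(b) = 1.94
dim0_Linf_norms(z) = [1.88, 2.33, 1.27, 1.28, 1.05, 1.65]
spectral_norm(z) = 3.40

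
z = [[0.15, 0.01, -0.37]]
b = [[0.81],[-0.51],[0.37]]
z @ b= [[-0.02]]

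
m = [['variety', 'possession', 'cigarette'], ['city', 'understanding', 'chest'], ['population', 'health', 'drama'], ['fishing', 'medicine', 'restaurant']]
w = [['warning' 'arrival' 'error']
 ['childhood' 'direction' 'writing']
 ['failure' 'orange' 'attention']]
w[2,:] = ['failure', 'orange', 'attention']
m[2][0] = 'population'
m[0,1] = 'possession'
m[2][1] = 'health'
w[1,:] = ['childhood', 'direction', 'writing']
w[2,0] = 'failure'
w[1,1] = 'direction'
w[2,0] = 'failure'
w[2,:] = ['failure', 'orange', 'attention']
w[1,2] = 'writing'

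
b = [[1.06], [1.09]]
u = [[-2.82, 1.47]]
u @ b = [[-1.39]]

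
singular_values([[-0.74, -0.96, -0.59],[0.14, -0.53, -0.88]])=[1.56, 0.67]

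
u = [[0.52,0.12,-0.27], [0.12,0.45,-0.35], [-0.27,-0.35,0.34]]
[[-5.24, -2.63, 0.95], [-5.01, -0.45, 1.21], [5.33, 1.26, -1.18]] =u @ [[-6.01, -4.91, 0.38],[-5.25, 0.83, 0.66],[5.51, 0.67, -2.49]]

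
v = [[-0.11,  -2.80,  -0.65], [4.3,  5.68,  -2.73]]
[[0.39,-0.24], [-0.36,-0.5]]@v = [[-1.07, -2.46, 0.40], [-2.11, -1.83, 1.60]]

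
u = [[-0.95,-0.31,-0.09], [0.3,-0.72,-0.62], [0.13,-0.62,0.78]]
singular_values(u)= [1.01, 1.0, 1.0]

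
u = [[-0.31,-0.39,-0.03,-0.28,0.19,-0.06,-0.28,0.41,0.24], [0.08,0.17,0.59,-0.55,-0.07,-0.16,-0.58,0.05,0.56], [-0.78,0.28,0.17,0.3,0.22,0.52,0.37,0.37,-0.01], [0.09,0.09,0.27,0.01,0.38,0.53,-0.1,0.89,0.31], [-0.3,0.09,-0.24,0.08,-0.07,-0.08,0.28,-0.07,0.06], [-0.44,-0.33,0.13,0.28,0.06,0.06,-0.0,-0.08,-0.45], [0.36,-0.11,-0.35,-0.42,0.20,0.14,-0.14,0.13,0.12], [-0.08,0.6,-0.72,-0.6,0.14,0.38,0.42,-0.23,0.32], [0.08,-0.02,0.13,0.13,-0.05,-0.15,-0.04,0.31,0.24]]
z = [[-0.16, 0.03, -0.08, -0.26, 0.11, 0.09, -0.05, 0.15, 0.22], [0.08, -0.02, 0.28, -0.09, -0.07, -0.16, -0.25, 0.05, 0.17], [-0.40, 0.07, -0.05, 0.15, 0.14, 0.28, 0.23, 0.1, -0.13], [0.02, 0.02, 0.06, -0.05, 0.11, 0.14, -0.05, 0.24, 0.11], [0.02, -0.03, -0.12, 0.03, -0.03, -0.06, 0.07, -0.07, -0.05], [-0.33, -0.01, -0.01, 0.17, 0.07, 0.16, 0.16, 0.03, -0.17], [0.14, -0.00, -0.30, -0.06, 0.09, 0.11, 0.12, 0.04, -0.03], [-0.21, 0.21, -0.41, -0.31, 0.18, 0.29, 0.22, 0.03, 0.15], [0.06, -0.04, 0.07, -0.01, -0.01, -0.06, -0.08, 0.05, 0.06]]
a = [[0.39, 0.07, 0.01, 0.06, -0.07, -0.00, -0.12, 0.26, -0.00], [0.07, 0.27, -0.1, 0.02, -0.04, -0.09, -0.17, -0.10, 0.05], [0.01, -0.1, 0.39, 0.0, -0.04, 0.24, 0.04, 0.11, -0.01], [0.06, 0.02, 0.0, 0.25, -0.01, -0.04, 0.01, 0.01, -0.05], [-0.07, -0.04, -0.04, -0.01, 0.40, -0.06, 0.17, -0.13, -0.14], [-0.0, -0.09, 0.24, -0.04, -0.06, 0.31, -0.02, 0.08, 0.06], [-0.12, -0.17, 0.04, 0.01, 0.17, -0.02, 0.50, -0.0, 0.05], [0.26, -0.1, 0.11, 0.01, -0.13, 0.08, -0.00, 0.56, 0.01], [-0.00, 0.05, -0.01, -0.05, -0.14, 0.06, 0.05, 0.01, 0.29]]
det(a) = 0.00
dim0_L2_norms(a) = [0.5, 0.37, 0.48, 0.27, 0.49, 0.42, 0.57, 0.65, 0.34]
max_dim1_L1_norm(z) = 2.01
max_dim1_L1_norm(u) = 3.49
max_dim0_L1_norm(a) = 1.26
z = a @ u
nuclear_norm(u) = 6.59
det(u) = -0.00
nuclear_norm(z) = 2.69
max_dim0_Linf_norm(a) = 0.56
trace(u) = -0.10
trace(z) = 0.06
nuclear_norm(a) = 3.36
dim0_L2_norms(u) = [1.07, 0.87, 1.09, 1.05, 0.55, 0.88, 0.92, 1.13, 0.92]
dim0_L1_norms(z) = [1.42, 0.43, 1.38, 1.13, 0.81, 1.35, 1.23, 0.76, 1.09]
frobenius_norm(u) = 2.87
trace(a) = 3.36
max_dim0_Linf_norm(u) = 0.89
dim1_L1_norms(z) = [1.15, 1.17, 1.55, 0.8, 0.48, 1.11, 0.89, 2.01, 0.44]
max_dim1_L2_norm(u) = 1.32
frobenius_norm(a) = 1.41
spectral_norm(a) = 0.90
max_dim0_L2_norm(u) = 1.13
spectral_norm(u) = 1.53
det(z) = 0.00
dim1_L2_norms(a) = [0.5, 0.37, 0.48, 0.27, 0.49, 0.42, 0.57, 0.65, 0.34]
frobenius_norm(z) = 1.37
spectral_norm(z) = 1.01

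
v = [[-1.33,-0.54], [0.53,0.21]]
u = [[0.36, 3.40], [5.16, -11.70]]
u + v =[[-0.97,2.86], [5.69,-11.49]]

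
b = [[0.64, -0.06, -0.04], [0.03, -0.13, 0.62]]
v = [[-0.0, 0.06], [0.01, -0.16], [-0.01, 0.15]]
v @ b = [[0.00, -0.01, 0.04],[0.00, 0.02, -0.1],[-0.0, -0.02, 0.09]]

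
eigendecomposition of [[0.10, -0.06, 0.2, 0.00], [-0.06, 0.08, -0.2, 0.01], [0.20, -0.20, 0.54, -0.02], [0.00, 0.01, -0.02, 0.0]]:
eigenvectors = [[0.33, -0.83, -0.34, 0.28], [-0.32, -0.49, 0.26, -0.77], [0.88, 0.13, 0.25, -0.37], [-0.03, -0.22, 0.87, 0.45]]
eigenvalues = [0.69, 0.03, -0.0, -0.0]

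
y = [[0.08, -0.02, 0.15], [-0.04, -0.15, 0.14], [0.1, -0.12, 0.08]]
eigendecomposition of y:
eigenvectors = [[-0.80+0.00j,0.01+0.36j,(0.01-0.36j)], [-0.15+0.00j,(-0.77+0j),-0.77-0.00j], [(-0.58+0j),-0.34-0.40j,(-0.34+0.4j)]]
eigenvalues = [(0.19+0j), (-0.09+0.09j), (-0.09-0.09j)]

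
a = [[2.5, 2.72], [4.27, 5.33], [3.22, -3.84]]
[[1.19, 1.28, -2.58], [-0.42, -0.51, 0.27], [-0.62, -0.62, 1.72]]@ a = [[0.13,19.97], [-2.36,-4.90], [1.34,-11.60]]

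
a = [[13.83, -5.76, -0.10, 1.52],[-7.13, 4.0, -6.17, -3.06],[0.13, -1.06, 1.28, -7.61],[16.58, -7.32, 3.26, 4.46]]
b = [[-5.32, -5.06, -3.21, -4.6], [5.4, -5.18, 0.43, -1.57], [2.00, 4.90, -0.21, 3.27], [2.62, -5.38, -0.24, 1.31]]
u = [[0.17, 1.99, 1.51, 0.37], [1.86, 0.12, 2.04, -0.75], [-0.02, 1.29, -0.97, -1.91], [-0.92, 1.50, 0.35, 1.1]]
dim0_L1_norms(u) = [2.97, 4.9, 4.87, 4.13]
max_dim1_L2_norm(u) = 2.86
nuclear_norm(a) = 39.33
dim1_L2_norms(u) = [2.53, 2.86, 2.5, 2.1]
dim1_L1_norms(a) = [21.21, 20.36, 10.08, 31.62]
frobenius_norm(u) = 5.03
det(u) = -0.01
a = u @ b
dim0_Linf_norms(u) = [1.86, 1.99, 2.04, 1.91]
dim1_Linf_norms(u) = [1.99, 2.04, 1.91, 1.5]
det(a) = 5.38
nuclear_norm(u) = 8.65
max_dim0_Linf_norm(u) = 2.04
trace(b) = -9.40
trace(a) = 23.57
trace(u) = 0.42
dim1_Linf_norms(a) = [13.83, 7.13, 7.61, 16.58]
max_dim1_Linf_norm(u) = 2.04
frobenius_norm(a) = 27.58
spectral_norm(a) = 25.83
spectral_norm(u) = 3.32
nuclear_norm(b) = 24.74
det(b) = -462.51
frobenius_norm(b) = 14.84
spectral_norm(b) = 11.33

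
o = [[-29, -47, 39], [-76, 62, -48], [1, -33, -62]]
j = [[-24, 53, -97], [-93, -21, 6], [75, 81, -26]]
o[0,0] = -29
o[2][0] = 1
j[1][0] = -93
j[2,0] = 75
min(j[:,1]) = -21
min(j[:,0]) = -93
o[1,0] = -76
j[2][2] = -26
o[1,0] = -76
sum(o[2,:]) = -94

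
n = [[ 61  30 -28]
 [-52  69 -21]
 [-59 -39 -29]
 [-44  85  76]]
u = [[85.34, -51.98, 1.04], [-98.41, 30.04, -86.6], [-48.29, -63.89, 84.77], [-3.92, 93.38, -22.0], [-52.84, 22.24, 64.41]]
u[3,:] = [-3.92, 93.38, -22.0]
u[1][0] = -98.41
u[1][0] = -98.41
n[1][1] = 69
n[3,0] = -44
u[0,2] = 1.04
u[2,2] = 84.77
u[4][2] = 64.41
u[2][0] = -48.29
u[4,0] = -52.84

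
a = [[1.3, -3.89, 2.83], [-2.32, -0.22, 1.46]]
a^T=[[1.3, -2.32], [-3.89, -0.22], [2.83, 1.46]]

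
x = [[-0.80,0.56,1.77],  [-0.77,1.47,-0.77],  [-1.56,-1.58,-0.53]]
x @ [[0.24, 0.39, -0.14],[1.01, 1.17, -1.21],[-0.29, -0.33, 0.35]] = [[-0.14, -0.24, 0.05], [1.52, 1.67, -1.94], [-1.82, -2.28, 1.94]]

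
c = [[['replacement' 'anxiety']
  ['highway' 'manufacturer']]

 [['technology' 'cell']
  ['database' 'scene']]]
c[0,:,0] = ['replacement', 'highway']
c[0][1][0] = 'highway'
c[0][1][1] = 'manufacturer'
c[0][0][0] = 'replacement'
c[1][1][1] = 'scene'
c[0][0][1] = 'anxiety'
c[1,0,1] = 'cell'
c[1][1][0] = 'database'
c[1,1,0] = 'database'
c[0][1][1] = 'manufacturer'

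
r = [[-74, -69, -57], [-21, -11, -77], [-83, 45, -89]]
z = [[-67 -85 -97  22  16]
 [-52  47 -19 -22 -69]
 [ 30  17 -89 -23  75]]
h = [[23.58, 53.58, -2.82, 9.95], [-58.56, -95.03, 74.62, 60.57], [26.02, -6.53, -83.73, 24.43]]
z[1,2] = -19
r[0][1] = -69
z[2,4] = 75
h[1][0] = -58.56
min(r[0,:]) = -74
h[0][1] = 53.58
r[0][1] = -69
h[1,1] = -95.03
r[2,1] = 45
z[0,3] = 22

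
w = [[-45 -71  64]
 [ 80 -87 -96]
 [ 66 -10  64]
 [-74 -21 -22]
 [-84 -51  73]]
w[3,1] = -21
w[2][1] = -10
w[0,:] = [-45, -71, 64]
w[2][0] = 66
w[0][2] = 64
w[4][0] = -84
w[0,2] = 64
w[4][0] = -84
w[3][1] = -21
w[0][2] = 64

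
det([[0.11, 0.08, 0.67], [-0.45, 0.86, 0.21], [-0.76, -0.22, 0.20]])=0.523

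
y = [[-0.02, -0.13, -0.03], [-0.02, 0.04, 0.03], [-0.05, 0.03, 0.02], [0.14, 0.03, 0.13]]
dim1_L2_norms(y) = [0.13, 0.05, 0.06, 0.19]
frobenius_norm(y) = 0.25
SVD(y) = [[-0.41, 0.78, -0.46], [0.11, -0.33, -0.48], [-0.04, -0.37, -0.73], [0.9, 0.38, -0.18]] @ diag([0.20651849756416873, 0.13075169961994174, 0.05053813619767705]) @ [[0.65, 0.41, 0.64], [0.48, -0.87, 0.07], [0.59, 0.26, -0.76]]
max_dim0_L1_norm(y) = 0.23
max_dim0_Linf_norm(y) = 0.14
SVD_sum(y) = [[-0.06,-0.03,-0.05], [0.01,0.01,0.01], [-0.0,-0.00,-0.0], [0.12,0.08,0.12]] + [[0.05, -0.09, 0.01], [-0.02, 0.04, -0.0], [-0.02, 0.04, -0.0], [0.02, -0.04, 0.0]] + [[-0.01, -0.01, 0.02], [-0.01, -0.01, 0.02], [-0.02, -0.01, 0.03], [-0.01, -0.0, 0.01]]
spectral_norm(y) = 0.21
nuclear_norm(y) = 0.39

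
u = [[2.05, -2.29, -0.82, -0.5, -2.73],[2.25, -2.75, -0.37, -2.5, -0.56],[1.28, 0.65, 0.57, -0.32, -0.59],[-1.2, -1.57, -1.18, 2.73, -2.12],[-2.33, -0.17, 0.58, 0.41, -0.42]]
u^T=[[2.05,2.25,1.28,-1.2,-2.33], [-2.29,-2.75,0.65,-1.57,-0.17], [-0.82,-0.37,0.57,-1.18,0.58], [-0.50,-2.50,-0.32,2.73,0.41], [-2.73,-0.56,-0.59,-2.12,-0.42]]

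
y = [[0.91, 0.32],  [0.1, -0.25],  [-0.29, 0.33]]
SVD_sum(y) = [[0.93, 0.23], [0.04, 0.01], [-0.20, -0.05]] + [[-0.02, 0.09], [0.06, -0.26], [-0.09, 0.38]]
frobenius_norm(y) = 1.09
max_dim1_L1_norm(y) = 1.23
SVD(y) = [[-0.98,0.19],[-0.04,-0.55],[0.21,0.81]] @ diag([0.9819879189685438, 0.4813519782859823]) @ [[-0.97,  -0.24],  [-0.24,  0.97]]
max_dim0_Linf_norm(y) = 0.91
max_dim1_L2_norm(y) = 0.96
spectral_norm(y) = 0.98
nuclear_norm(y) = 1.46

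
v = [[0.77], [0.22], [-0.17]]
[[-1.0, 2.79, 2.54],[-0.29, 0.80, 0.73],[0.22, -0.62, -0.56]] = v @ [[-1.30, 3.62, 3.30]]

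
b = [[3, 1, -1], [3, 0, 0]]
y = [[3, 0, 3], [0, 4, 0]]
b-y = [[0, 1, -4], [3, -4, 0]]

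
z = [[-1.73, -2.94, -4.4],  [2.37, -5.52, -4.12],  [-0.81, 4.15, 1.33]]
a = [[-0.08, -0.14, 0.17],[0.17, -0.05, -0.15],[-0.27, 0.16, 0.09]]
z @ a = [[0.83, -0.31, -0.25], [-0.02, -0.72, 0.86], [0.41, 0.12, -0.64]]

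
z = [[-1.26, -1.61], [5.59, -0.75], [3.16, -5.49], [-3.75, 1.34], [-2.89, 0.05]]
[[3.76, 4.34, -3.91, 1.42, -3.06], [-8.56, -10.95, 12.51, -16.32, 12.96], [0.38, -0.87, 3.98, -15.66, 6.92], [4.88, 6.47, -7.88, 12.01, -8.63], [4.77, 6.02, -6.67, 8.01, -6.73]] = z @ [[-1.67, -2.10, 2.32, -2.75, 2.33],[-1.03, -1.05, 0.61, 1.27, 0.08]]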